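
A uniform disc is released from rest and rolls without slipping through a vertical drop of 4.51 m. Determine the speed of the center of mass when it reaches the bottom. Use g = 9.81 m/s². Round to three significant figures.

v ≈ 7.68 m/s

For this body I = (1/2)MR², i.e. k = I/(MR²) = 0.5.
The rolling condition ω = v/R makes the rotational term ½I(v/R)² = ½kMv², so KE_total = ½(1+k)Mv² = (3/4)Mv².
Setting Mgh = (3/4)Mv² gives v = √(2gh/(1+k)) = √(2·9.81·4.51/1.5) ≈ 7.68 m/s.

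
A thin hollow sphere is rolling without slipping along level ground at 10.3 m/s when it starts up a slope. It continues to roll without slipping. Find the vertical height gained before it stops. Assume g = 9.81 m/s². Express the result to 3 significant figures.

h ≈ 9.01 m

For this body I = (2/3)MR², i.e. k = I/(MR²) = 2/3.
Rolling without slipping gives ω = v/R, so the total kinetic energy is ½Mv² + ½Iω² = ½(1+k)Mv² = (5/6)Mv².
All of this converts to potential energy at the highest point: (5/6)Mv₀² = Mgh.
Thus h = (1+k)v₀²/(2g) = 1.667 × 10.3² / (2 × 9.81) ≈ 9.01 m.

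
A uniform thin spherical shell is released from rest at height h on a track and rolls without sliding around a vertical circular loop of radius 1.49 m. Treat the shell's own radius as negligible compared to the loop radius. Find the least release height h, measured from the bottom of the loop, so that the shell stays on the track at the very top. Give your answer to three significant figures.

For this body I = (2/3)MR², i.e. k = I/(MR²) = 2/3.
At the top, contact is just lost when gravity alone supplies the centripetal force: Mg = Mv_top²/r, i.e. v_top² = gr.
With ω = v/R, the kinetic energy at speed v is ½(1+k)Mv² = (5/6)Mv².
Energy conservation from release (height h) to the top (height 2r): Mgh = Mg(2r) + (5/6)M·gr.
Thus h_min = 2r + (1+k)r/2 = r(2 + 1.667/2) = 1.49 × 2.833 ≈ 4.22 m.

h_min ≈ 4.22 m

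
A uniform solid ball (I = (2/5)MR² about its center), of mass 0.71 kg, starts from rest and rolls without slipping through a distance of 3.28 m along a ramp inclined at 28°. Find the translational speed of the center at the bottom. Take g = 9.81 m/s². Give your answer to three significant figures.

The moment of inertia is (2/5)MR², giving k ≡ I/(MR²) = 0.4.
Rolling without slipping gives ω = v/R, so the total kinetic energy is ½Mv² + ½Iω² = ½(1+k)Mv² = (7/10)Mv².
The vertical drop is h = L sinθ = 3.28 × sin28° = 1.54 m.
Setting Mgh = (7/10)Mv² gives v = √(2gh/(1+k)) = √(2·9.81·1.54/1.4) ≈ 4.65 m/s.

v ≈ 4.65 m/s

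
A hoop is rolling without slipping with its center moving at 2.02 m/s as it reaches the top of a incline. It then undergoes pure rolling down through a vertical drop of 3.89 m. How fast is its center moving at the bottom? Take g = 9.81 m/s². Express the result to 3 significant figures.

v ≈ 6.50 m/s

For this body I = MR², i.e. k = I/(MR²) = 1.
Since it rolls without slipping, ω = v/R and KE = ½Mv² + ½Iω² = ½(1+k)Mv² = Mv².
Conserving energy between top and bottom: Mv² = Mv₀² + Mgh, hence v² = v₀² + 2gh/(1+k).
v = √(2.02² + 2×9.81×3.89/2) = √42.24 ≈ 6.50 m/s.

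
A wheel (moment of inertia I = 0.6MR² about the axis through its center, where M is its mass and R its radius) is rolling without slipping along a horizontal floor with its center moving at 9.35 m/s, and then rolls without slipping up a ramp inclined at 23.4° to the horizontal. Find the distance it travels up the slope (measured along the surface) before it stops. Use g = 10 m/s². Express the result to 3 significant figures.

d ≈ 17.6 m

With I = 0.6MR², the ratio k = I/(MR²) is 0.6.
Rolling without slipping gives ω = v/R, so the total kinetic energy is ½Mv² + ½Iω² = ½(1+k)Mv² = (4/5)Mv².
Setting this equal to Mgh gives the vertical rise h = (1+k)v₀²/(2g) = 1.6×9.35²/(2×10) = 6.994 m.
Along the incline, d = h/sinθ = 6.994/sin23.4° ≈ 17.6 m.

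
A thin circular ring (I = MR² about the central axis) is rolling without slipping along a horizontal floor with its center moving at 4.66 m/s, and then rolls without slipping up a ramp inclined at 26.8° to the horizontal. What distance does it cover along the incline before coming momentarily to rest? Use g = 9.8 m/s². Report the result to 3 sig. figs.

For this body I = MR², i.e. k = I/(MR²) = 1.
Since it rolls without slipping, ω = v/R and KE = ½Mv² + ½Iω² = ½(1+k)Mv² = Mv².
Setting this equal to Mgh gives the vertical rise h = (1+k)v₀²/(2g) = 2×4.66²/(2×9.8) = 2.216 m.
Along the incline, d = h/sinθ = 2.216/sin26.8° ≈ 4.91 m.

d ≈ 4.91 m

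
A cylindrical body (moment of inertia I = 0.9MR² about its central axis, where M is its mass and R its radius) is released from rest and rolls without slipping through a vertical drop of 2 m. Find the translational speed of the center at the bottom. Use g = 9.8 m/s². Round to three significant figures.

For this body I = 0.9MR², i.e. k = I/(MR²) = 0.9.
Since it rolls without slipping, ω = v/R and KE = ½Mv² + ½Iω² = ½(1+k)Mv² = (19/20)Mv².
Energy conservation: Mgh = (19/20)Mv², so v = √(2gh/(1+k)) = √(2 × 9.8 × 2 / 1.9) ≈ 4.54 m/s.

v ≈ 4.54 m/s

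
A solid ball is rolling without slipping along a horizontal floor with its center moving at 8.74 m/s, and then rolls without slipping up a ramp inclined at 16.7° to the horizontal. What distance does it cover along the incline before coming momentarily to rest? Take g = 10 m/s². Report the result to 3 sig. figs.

d ≈ 18.6 m

For this body I = (2/5)MR², i.e. k = I/(MR²) = 0.4.
The rolling condition ω = v/R makes the rotational term ½I(v/R)² = ½kMv², so KE_total = ½(1+k)Mv² = (7/10)Mv².
Setting this equal to Mgh gives the vertical rise h = (1+k)v₀²/(2g) = 1.4×8.74²/(2×10) = 5.347 m.
Along the incline, d = h/sinθ = 5.347/sin16.7° ≈ 18.6 m.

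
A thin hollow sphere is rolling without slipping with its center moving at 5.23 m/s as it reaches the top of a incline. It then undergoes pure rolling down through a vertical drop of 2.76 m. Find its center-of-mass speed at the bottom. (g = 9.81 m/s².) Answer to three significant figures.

Here I = (2/3)MR², so the shape factor k = I/(MR²) = 2/3.
The rolling condition ω = v/R makes the rotational term ½I(v/R)² = ½kMv², so KE_total = ½(1+k)Mv² = (5/6)Mv².
Conserving energy between top and bottom: (5/6)Mv² = (5/6)Mv₀² + Mgh, hence v² = v₀² + 2gh/(1+k).
v = √(5.23² + 2×9.81×2.76/1.667) = √59.84 ≈ 7.74 m/s.

v ≈ 7.74 m/s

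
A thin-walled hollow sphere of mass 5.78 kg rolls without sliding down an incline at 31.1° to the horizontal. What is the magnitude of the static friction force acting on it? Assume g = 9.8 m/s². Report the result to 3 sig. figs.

f ≈ 11.7 N

Here I = (2/3)MR², so the shape factor k = I/(MR²) = 2/3.
Along the incline Mg sinθ − f = Ma, and torque about the center fR = Iα = kMR²(a/R) gives f = kMa.
Combining, a = g sinθ/(1+k) and f = kMa = kMg sinθ/(1+k).
f = (2/3) × 5.78 × 9.8 × sin31.1° / 1.667 ≈ 11.7 N.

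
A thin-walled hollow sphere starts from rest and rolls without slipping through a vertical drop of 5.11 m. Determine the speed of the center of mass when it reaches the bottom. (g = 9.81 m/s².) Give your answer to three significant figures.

v ≈ 7.76 m/s

The moment of inertia is (2/3)MR², giving k ≡ I/(MR²) = 2/3.
The rolling condition ω = v/R makes the rotational term ½I(v/R)² = ½kMv², so KE_total = ½(1+k)Mv² = (5/6)Mv².
Energy conservation: Mgh = (5/6)Mv², so v = √(2gh/(1+k)) = √(2 × 9.81 × 5.11 / 1.667) ≈ 7.76 m/s.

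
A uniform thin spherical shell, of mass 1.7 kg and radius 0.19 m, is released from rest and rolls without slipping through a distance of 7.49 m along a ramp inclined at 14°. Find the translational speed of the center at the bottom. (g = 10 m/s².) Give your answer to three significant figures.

v ≈ 4.66 m/s

For this body I = (2/3)MR², i.e. k = I/(MR²) = 2/3.
Pure rolling means v = ωR; then KE = ½Mv² + ½I(v/R)² = ½(1+k)Mv² = (5/6)Mv².
The vertical drop is h = L sinθ = 7.49 × sin14° = 1.812 m.
Energy conservation: Mgh = (5/6)Mv², so v = √(2gh/(1+k)) = √(2 × 10 × 1.812 / 1.667) ≈ 4.66 m/s.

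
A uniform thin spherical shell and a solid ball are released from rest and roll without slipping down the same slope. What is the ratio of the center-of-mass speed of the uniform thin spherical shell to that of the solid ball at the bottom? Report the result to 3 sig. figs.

Each satisfies Mgh = ½(1+k)Mv² with k = I/(MR²), so v ∝ 1/√(1+k).
For the uniform thin spherical shell k = 2/3; for the solid ball k = 0.4.
v₁/v₂ = √((1+k₂)/(1+k₁)) = √(1.4/1.667) ≈ 0.917.

v_ratio ≈ 0.917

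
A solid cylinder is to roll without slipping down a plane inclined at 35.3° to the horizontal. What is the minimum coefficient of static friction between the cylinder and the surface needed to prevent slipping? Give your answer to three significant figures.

μ_min ≈ 0.236

For this body I = (1/2)MR², i.e. k = I/(MR²) = 0.5.
Along the incline Mg sinθ − f = Ma, and torque about the center fR = Iα = kMR²(a/R) gives f = kMa.
These give a = g sinθ/(1+k) and the required friction f = kMg sinθ/(1+k).
With N = Mg cosθ, the no-slip condition f ≤ μN gives μ_min = f/N = k tanθ/(1+k).
μ_min = 0.5 × tan35.3° / 1.5 ≈ 0.236.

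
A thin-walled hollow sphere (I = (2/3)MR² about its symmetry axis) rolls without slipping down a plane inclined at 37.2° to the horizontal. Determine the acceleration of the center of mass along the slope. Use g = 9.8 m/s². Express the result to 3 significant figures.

a ≈ 3.56 m/s²

With I = (2/3)MR², the ratio k = I/(MR²) is 2/3.
Along the incline Mg sinθ − f = Ma, and torque about the center fR = Iα = kMR²(a/R) gives f = kMa.
Eliminating f: Mg sinθ = (1+k)Ma, so a = g sinθ/(1+k) = 9.8 × sin37.2° / 1.667 ≈ 3.56 m/s².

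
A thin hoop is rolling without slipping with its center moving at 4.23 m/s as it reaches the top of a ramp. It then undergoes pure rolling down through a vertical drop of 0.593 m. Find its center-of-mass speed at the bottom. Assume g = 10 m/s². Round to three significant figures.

v ≈ 4.88 m/s

The moment of inertia is MR², giving k ≡ I/(MR²) = 1.
The rolling condition ω = v/R makes the rotational term ½I(v/R)² = ½kMv², so KE_total = ½(1+k)Mv² = Mv².
Energy conservation: Mv₀² + Mgh = Mv², so v² = v₀² + 2gh/(1+k).
v = √(4.23² + 2×10×0.593/2) = √23.82 ≈ 4.88 m/s.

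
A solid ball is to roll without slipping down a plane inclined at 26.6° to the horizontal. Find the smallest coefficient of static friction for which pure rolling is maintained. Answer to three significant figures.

μ_min ≈ 0.143

The moment of inertia is (2/5)MR², giving k ≡ I/(MR²) = 0.4.
Translational: Mg sinθ − f = Ma. Rotational about the CM: fR = Iα = kMRa, so f = kMa.
These give a = g sinθ/(1+k) and the required friction f = kMg sinθ/(1+k).
With N = Mg cosθ, the no-slip condition f ≤ μN gives μ_min = f/N = k tanθ/(1+k).
μ_min = 0.4 × tan26.6° / 1.4 ≈ 0.143.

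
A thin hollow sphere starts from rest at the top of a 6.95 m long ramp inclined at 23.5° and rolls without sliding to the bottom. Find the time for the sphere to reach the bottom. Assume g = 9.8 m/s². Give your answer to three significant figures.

t ≈ 2.43 s

With I = (2/3)MR², the ratio k = I/(MR²) is 2/3.
Translational: Mg sinθ − f = Ma. Rotational about the CM: fR = Iα = kMRa, so f = kMa.
Hence a = g sinθ/(1+k) = 9.8×sin23.5°/1.667 = 2.345 m/s².
With constant a from rest, t = √(2L/a) = √(2·6.95/2.345) ≈ 2.43 s.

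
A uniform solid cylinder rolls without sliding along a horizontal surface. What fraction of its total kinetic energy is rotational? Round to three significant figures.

The moment of inertia is (1/2)MR², giving k ≡ I/(MR²) = 0.5.
With ω = v/R, KE_trans = ½Mv² and KE_rot = ½Iω² = ½kMv², so KE_total = ½(1+k)Mv².
The rotational fraction is therefore k/(1+k) = 0.5/1.5 ≈ 0.333.

fraction ≈ 0.333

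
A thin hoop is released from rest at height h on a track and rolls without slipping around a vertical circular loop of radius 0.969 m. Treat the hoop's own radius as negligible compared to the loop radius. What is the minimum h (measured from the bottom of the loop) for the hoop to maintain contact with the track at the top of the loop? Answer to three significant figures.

h_min ≈ 2.91 m

Here I = MR², so the shape factor k = I/(MR²) = 1.
At the top, contact is just lost when gravity alone supplies the centripetal force: Mg = Mv_top²/r, i.e. v_top² = gr.
With ω = v/R, the kinetic energy at speed v is ½(1+k)Mv² = Mv².
Energy conservation from release (height h) to the top (height 2r): Mgh = Mg(2r) + M·gr.
Thus h_min = 2r + (1+k)r/2 = r(2 + 2/2) = 0.969 × 3 ≈ 2.91 m.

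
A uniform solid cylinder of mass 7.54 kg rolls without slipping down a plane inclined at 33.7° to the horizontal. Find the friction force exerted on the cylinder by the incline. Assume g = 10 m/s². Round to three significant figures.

With I = (1/2)MR², the ratio k = I/(MR²) is 0.5.
Along the incline Mg sinθ − f = Ma, and torque about the center fR = Iα = kMR²(a/R) gives f = kMa.
Combining, a = g sinθ/(1+k) and f = kMa = kMg sinθ/(1+k).
f = 0.5 × 7.54 × 10 × sin33.7° / 1.5 ≈ 13.9 N.

f ≈ 13.9 N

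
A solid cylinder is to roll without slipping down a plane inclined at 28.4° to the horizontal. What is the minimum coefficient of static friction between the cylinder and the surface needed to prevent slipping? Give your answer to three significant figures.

μ_min ≈ 0.180

The moment of inertia is (1/2)MR², giving k ≡ I/(MR²) = 0.5.
Translational: Mg sinθ − f = Ma. Rotational about the CM: fR = Iα = kMRa, so f = kMa.
These give a = g sinθ/(1+k) and the required friction f = kMg sinθ/(1+k).
With N = Mg cosθ, the no-slip condition f ≤ μN gives μ_min = f/N = k tanθ/(1+k).
μ_min = 0.5 × tan28.4° / 1.5 ≈ 0.180.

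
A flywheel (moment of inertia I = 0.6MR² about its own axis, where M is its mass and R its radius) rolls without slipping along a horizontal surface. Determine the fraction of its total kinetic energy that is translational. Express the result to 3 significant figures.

Here I = 0.6MR², so the shape factor k = I/(MR²) = 0.6.
Since ω = v/R, the translational part is ½Mv² and the rotational part is ½I(v/R)² = ½kMv²; the total is ½(1+k)Mv².
The translational fraction is therefore 1/(1+k) = 1/1.6 ≈ 0.625.

fraction ≈ 0.625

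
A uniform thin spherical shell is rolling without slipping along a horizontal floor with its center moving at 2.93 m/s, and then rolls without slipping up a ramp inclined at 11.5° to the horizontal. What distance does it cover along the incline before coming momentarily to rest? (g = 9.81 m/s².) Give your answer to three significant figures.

d ≈ 3.66 m

Here I = (2/3)MR², so the shape factor k = I/(MR²) = 2/3.
The rolling condition ω = v/R makes the rotational term ½I(v/R)² = ½kMv², so KE_total = ½(1+k)Mv² = (5/6)Mv².
Setting this equal to Mgh gives the vertical rise h = (1+k)v₀²/(2g) = 1.667×2.93²/(2×9.81) = 0.7293 m.
The distance along the slope is d = h/sinθ = 0.7293/sin11.5° ≈ 3.66 m.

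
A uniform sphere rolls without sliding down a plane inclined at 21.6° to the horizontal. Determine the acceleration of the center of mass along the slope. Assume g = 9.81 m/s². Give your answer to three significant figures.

a ≈ 2.58 m/s²

Here I = (2/5)MR², so the shape factor k = I/(MR²) = 0.4.
Newton's second law down the slope: Mg sinθ − f = Ma. The torque equation fR = Iα (with α = a/R) gives f = kMa.
Eliminating f: Mg sinθ = (1+k)Ma, so a = g sinθ/(1+k) = 9.81 × sin21.6° / 1.4 ≈ 2.58 m/s².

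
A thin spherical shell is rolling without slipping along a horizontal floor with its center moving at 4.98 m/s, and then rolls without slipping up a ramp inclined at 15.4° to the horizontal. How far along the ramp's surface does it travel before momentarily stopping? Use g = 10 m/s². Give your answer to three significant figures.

d ≈ 7.78 m

Here I = (2/3)MR², so the shape factor k = I/(MR²) = 2/3.
Since it rolls without slipping, ω = v/R and KE = ½Mv² + ½Iω² = ½(1+k)Mv² = (5/6)Mv².
Setting this equal to Mgh gives the vertical rise h = (1+k)v₀²/(2g) = 1.667×4.98²/(2×10) = 2.067 m.
Along the incline, d = h/sinθ = 2.067/sin15.4° ≈ 7.78 m.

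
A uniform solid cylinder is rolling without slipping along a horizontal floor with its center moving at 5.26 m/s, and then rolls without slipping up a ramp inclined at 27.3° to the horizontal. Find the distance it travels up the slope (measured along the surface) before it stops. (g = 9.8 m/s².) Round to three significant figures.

The moment of inertia is (1/2)MR², giving k ≡ I/(MR²) = 0.5.
Pure rolling means v = ωR; then KE = ½Mv² + ½I(v/R)² = ½(1+k)Mv² = (3/4)Mv².
Setting this equal to Mgh gives the vertical rise h = (1+k)v₀²/(2g) = 1.5×5.26²/(2×9.8) = 2.117 m.
The distance along the slope is d = h/sinθ = 2.117/sin27.3° ≈ 4.62 m.

d ≈ 4.62 m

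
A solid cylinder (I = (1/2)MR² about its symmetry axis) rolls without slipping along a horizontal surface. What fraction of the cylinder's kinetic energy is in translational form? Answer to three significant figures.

Here I = (1/2)MR², so the shape factor k = I/(MR²) = 0.5.
With ω = v/R, KE_trans = ½Mv² and KE_rot = ½Iω² = ½kMv², so KE_total = ½(1+k)Mv².
The translational fraction is therefore 1/(1+k) = 1/1.5 ≈ 0.667.

fraction ≈ 0.667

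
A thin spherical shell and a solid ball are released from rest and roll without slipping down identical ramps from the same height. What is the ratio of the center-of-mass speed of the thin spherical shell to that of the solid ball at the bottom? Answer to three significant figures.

v_ratio ≈ 0.917

Each satisfies Mgh = ½(1+k)Mv² with k = I/(MR²), so v ∝ 1/√(1+k).
For the thin spherical shell k = 2/3; for the solid ball k = 0.4.
v₁/v₂ = √((1+k₂)/(1+k₁)) = √(1.4/1.667) ≈ 0.917.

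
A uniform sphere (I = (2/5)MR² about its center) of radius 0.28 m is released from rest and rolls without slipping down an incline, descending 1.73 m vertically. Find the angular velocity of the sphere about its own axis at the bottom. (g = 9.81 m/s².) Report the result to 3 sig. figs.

ω ≈ 17.6 rad/s

Here I = (2/5)MR², so the shape factor k = I/(MR²) = 0.4.
Pure rolling means v = ωR; then KE = ½Mv² + ½I(v/R)² = ½(1+k)Mv² = (7/10)Mv².
Energy conservation Mgh = ½(1+k)Mv² gives v = √(2gh/(1+k)) = √(2 × 9.81 × 1.73 / 1.4) = 4.924 m/s.
The angular speed follows from ω = v/R = 4.924/0.28 ≈ 17.6 rad/s.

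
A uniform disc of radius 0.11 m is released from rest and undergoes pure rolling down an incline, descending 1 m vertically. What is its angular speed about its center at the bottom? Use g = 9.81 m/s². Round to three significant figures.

Here I = (1/2)MR², so the shape factor k = I/(MR²) = 0.5.
The rolling condition ω = v/R makes the rotational term ½I(v/R)² = ½kMv², so KE_total = ½(1+k)Mv² = (3/4)Mv².
Energy conservation Mgh = ½(1+k)Mv² gives v = √(2gh/(1+k)) = √(2 × 9.81 × 1 / 1.5) = 3.617 m/s.
The angular speed follows from ω = v/R = 3.617/0.11 ≈ 32.9 rad/s.

ω ≈ 32.9 rad/s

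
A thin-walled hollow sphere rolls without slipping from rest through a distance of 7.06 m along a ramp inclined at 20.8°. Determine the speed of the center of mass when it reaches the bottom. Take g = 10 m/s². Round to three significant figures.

For this body I = (2/3)MR², i.e. k = I/(MR²) = 2/3.
Since it rolls without slipping, ω = v/R and KE = ½Mv² + ½Iω² = ½(1+k)Mv² = (5/6)Mv².
The vertical drop is h = L sinθ = 7.06 × sin20.8° = 2.507 m.
Setting Mgh = (5/6)Mv² gives v = √(2gh/(1+k)) = √(2·10·2.507/1.667) ≈ 5.48 m/s.

v ≈ 5.48 m/s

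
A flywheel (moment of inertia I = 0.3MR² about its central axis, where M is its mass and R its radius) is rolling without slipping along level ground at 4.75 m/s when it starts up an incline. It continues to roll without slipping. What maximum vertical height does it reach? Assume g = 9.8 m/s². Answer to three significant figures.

Here I = 0.3MR², so the shape factor k = I/(MR²) = 0.3.
The rolling condition ω = v/R makes the rotational term ½I(v/R)² = ½kMv², so KE_total = ½(1+k)Mv² = (13/20)Mv².
All of this converts to potential energy at the highest point: (13/20)Mv₀² = Mgh.
Thus h = (1+k)v₀²/(2g) = 1.3 × 4.75² / (2 × 9.8) ≈ 1.50 m.

h ≈ 1.50 m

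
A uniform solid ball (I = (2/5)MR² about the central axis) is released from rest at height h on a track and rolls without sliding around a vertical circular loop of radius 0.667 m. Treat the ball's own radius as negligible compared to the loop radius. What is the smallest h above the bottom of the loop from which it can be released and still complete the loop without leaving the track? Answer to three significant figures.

Here I = (2/5)MR², so the shape factor k = I/(MR²) = 0.4.
At the top, contact is just lost when gravity alone supplies the centripetal force: Mg = Mv_top²/r, i.e. v_top² = gr.
With ω = v/R, the kinetic energy at speed v is ½(1+k)Mv² = (7/10)Mv².
Energy conservation from release (height h) to the top (height 2r): Mgh = Mg(2r) + (7/10)M·gr.
Thus h_min = 2r + (1+k)r/2 = r(2 + 1.4/2) = 0.667 × 2.7 ≈ 1.80 m.

h_min ≈ 1.80 m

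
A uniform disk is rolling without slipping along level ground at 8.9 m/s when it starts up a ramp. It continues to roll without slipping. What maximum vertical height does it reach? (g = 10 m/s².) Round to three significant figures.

Here I = (1/2)MR², so the shape factor k = I/(MR²) = 0.5.
Rolling without slipping gives ω = v/R, so the total kinetic energy is ½Mv² + ½Iω² = ½(1+k)Mv² = (3/4)Mv².
All of this converts to potential energy at the highest point: (3/4)Mv₀² = Mgh.
Thus h = (1+k)v₀²/(2g) = 1.5 × 8.9² / (2 × 10) ≈ 5.94 m.

h ≈ 5.94 m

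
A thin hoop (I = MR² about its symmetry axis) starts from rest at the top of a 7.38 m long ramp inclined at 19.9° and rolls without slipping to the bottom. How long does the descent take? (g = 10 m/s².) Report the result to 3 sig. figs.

For this body I = MR², i.e. k = I/(MR²) = 1.
Along the incline Mg sinθ − f = Ma, and torque about the center fR = Iα = kMR²(a/R) gives f = kMa.
Hence a = g sinθ/(1+k) = 10×sin19.9°/2 = 1.702 m/s².
Starting from rest, L = ½at², so t = √(2L/a) = √(2×7.38/1.702) ≈ 2.94 s.

t ≈ 2.94 s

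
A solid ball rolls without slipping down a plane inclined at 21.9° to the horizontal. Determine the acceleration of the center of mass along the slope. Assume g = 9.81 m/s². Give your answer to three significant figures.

For this body I = (2/5)MR², i.e. k = I/(MR²) = 0.4.
Newton's second law down the slope: Mg sinθ − f = Ma. The torque equation fR = Iα (with α = a/R) gives f = kMa.
Eliminating f: Mg sinθ = (1+k)Ma, so a = g sinθ/(1+k) = 9.81 × sin21.9° / 1.4 ≈ 2.61 m/s².

a ≈ 2.61 m/s²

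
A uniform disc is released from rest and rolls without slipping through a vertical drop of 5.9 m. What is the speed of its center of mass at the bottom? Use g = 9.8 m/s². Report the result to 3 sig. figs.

v ≈ 8.78 m/s

For this body I = (1/2)MR², i.e. k = I/(MR²) = 0.5.
Rolling without slipping gives ω = v/R, so the total kinetic energy is ½Mv² + ½Iω² = ½(1+k)Mv² = (3/4)Mv².
Setting Mgh = (3/4)Mv² gives v = √(2gh/(1+k)) = √(2·9.8·5.9/1.5) ≈ 8.78 m/s.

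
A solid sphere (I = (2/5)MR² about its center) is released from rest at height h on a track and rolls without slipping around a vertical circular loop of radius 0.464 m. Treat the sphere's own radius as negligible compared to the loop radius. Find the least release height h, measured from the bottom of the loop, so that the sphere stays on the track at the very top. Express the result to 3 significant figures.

The moment of inertia is (2/5)MR², giving k ≡ I/(MR²) = 0.4.
At the top, contact is just lost when gravity alone supplies the centripetal force: Mg = Mv_top²/r, i.e. v_top² = gr.
With ω = v/R, the kinetic energy at speed v is ½(1+k)Mv² = (7/10)Mv².
Energy conservation from release (height h) to the top (height 2r): Mgh = Mg(2r) + (7/10)M·gr.
Thus h_min = 2r + (1+k)r/2 = r(2 + 1.4/2) = 0.464 × 2.7 ≈ 1.25 m.

h_min ≈ 1.25 m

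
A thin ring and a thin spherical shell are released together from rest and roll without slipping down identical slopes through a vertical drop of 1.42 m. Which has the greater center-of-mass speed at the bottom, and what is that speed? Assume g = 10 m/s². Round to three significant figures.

the thin spherical shell, at v ≈ 4.13 m/s

For rolling without slipping, Mgh = ½(1+k)Mv² where k = I/(MR²), so v = √(2gh/(1+k)).
Thin ring: k = 1, giving v = √(2×10×1.42/2) = 3.768 m/s.
Thin spherical shell: k = 2/3, giving v = √(2×10×1.42/1.667) = 4.128 m/s.
The smaller k wins: the thin spherical shell, at ≈ 4.13 m/s.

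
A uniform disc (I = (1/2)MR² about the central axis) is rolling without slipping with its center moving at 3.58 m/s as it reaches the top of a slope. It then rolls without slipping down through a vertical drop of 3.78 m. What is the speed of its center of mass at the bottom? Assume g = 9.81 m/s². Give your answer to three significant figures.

v ≈ 7.89 m/s

The moment of inertia is (1/2)MR², giving k ≡ I/(MR²) = 0.5.
The rolling condition ω = v/R makes the rotational term ½I(v/R)² = ½kMv², so KE_total = ½(1+k)Mv² = (3/4)Mv².
Energy conservation: (3/4)Mv₀² + Mgh = (3/4)Mv², so v² = v₀² + 2gh/(1+k).
v = √(3.58² + 2×9.81×3.78/1.5) = √62.26 ≈ 7.89 m/s.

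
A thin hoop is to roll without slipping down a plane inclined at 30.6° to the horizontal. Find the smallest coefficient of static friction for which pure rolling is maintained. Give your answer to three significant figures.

For this body I = MR², i.e. k = I/(MR²) = 1.
Newton's second law down the slope: Mg sinθ − f = Ma. The torque equation fR = Iα (with α = a/R) gives f = kMa.
These give a = g sinθ/(1+k) and the required friction f = kMg sinθ/(1+k).
The normal force is N = Mg cosθ, so μ_min = f/N = k tanθ/(1+k).
μ_min = 1 × tan30.6° / 2 ≈ 0.296.

μ_min ≈ 0.296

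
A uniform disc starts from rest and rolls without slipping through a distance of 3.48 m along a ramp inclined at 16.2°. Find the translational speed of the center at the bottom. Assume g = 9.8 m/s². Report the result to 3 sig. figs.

With I = (1/2)MR², the ratio k = I/(MR²) is 0.5.
Rolling without slipping gives ω = v/R, so the total kinetic energy is ½Mv² + ½Iω² = ½(1+k)Mv² = (3/4)Mv².
The vertical drop is h = L sinθ = 3.48 × sin16.2° = 0.9709 m.
Setting Mgh = (3/4)Mv² gives v = √(2gh/(1+k)) = √(2·9.8·0.9709/1.5) ≈ 3.56 m/s.

v ≈ 3.56 m/s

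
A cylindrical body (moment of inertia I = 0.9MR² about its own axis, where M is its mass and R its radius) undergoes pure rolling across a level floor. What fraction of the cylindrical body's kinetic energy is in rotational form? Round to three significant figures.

For this body I = 0.9MR², i.e. k = I/(MR²) = 0.9.
Since ω = v/R, the translational part is ½Mv² and the rotational part is ½I(v/R)² = ½kMv²; the total is ½(1+k)Mv².
The rotational fraction is therefore k/(1+k) = 0.9/1.9 ≈ 0.474.

fraction ≈ 0.474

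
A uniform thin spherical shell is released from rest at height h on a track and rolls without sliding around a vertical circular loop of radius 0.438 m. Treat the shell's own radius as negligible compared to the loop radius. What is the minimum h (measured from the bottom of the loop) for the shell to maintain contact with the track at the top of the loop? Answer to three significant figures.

h_min ≈ 1.24 m

With I = (2/3)MR², the ratio k = I/(MR²) is 2/3.
At the top, contact is just lost when gravity alone supplies the centripetal force: Mg = Mv_top²/r, i.e. v_top² = gr.
With ω = v/R, the kinetic energy at speed v is ½(1+k)Mv² = (5/6)Mv².
Energy conservation from release (height h) to the top (height 2r): Mgh = Mg(2r) + (5/6)M·gr.
Thus h_min = 2r + (1+k)r/2 = r(2 + 1.667/2) = 0.438 × 2.833 ≈ 1.24 m.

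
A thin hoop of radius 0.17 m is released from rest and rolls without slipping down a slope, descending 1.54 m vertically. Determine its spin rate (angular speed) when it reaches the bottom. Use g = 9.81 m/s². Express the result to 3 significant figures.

ω ≈ 22.9 rad/s

For this body I = MR², i.e. k = I/(MR²) = 1.
Rolling without slipping gives ω = v/R, so the total kinetic energy is ½Mv² + ½Iω² = ½(1+k)Mv² = Mv².
Energy conservation Mgh = ½(1+k)Mv² gives v = √(2gh/(1+k)) = √(2 × 9.81 × 1.54 / 2) = 3.887 m/s.
The angular speed follows from ω = v/R = 3.887/0.17 ≈ 22.9 rad/s.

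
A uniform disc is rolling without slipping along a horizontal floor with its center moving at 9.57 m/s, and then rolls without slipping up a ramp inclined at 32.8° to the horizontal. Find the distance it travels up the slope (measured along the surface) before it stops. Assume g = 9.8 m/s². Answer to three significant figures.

Here I = (1/2)MR², so the shape factor k = I/(MR²) = 0.5.
The rolling condition ω = v/R makes the rotational term ½I(v/R)² = ½kMv², so KE_total = ½(1+k)Mv² = (3/4)Mv².
Setting this equal to Mgh gives the vertical rise h = (1+k)v₀²/(2g) = 1.5×9.57²/(2×9.8) = 7.009 m.
Along the incline, d = h/sinθ = 7.009/sin32.8° ≈ 12.9 m.

d ≈ 12.9 m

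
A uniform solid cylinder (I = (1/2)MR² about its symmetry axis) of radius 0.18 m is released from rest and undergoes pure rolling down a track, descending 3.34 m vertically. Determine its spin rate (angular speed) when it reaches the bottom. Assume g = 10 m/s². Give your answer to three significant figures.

The moment of inertia is (1/2)MR², giving k ≡ I/(MR²) = 0.5.
Rolling without slipping gives ω = v/R, so the total kinetic energy is ½Mv² + ½Iω² = ½(1+k)Mv² = (3/4)Mv².
Energy conservation Mgh = ½(1+k)Mv² gives v = √(2gh/(1+k)) = √(2 × 10 × 3.34 / 1.5) = 6.673 m/s.
The angular speed follows from ω = v/R = 6.673/0.18 ≈ 37.1 rad/s.

ω ≈ 37.1 rad/s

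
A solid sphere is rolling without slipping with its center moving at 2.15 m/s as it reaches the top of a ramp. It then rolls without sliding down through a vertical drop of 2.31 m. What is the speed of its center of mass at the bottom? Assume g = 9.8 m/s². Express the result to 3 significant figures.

Here I = (2/5)MR², so the shape factor k = I/(MR²) = 0.4.
Since it rolls without slipping, ω = v/R and KE = ½Mv² + ½Iω² = ½(1+k)Mv² = (7/10)Mv².
Conserving energy between top and bottom: (7/10)Mv² = (7/10)Mv₀² + Mgh, hence v² = v₀² + 2gh/(1+k).
v = √(2.15² + 2×9.8×2.31/1.4) = √36.96 ≈ 6.08 m/s.

v ≈ 6.08 m/s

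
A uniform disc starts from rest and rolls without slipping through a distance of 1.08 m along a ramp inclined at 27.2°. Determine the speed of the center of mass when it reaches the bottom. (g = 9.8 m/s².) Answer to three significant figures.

v ≈ 2.54 m/s

Here I = (1/2)MR², so the shape factor k = I/(MR²) = 0.5.
Pure rolling means v = ωR; then KE = ½Mv² + ½I(v/R)² = ½(1+k)Mv² = (3/4)Mv².
The vertical drop is h = L sinθ = 1.08 × sin27.2° = 0.4937 m.
Energy conservation: Mgh = (3/4)Mv², so v = √(2gh/(1+k)) = √(2 × 9.8 × 0.4937 / 1.5) ≈ 2.54 m/s.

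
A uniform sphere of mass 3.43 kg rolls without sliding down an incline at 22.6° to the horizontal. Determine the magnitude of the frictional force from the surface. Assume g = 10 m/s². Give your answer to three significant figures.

f ≈ 3.77 N

With I = (2/5)MR², the ratio k = I/(MR²) is 0.4.
Along the incline Mg sinθ − f = Ma, and torque about the center fR = Iα = kMR²(a/R) gives f = kMa.
Combining, a = g sinθ/(1+k) and f = kMa = kMg sinθ/(1+k).
f = 0.4 × 3.43 × 10 × sin22.6° / 1.4 ≈ 3.77 N.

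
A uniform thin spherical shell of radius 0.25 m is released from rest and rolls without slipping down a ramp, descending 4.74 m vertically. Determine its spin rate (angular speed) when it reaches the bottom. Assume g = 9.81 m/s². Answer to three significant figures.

With I = (2/3)MR², the ratio k = I/(MR²) is 2/3.
Rolling without slipping gives ω = v/R, so the total kinetic energy is ½Mv² + ½Iω² = ½(1+k)Mv² = (5/6)Mv².
Energy conservation Mgh = ½(1+k)Mv² gives v = √(2gh/(1+k)) = √(2 × 9.81 × 4.74 / 1.667) = 7.47 m/s.
The angular speed follows from ω = v/R = 7.47/0.25 ≈ 29.9 rad/s.

ω ≈ 29.9 rad/s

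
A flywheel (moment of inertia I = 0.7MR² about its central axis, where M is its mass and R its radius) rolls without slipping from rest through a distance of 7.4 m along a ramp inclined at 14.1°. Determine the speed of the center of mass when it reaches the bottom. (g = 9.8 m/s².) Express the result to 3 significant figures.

v ≈ 4.56 m/s

For this body I = 0.7MR², i.e. k = I/(MR²) = 0.7.
Rolling without slipping gives ω = v/R, so the total kinetic energy is ½Mv² + ½Iω² = ½(1+k)Mv² = (17/20)Mv².
The vertical drop is h = L sinθ = 7.4 × sin14.1° = 1.803 m.
Setting Mgh = (17/20)Mv² gives v = √(2gh/(1+k)) = √(2·9.8·1.803/1.7) ≈ 4.56 m/s.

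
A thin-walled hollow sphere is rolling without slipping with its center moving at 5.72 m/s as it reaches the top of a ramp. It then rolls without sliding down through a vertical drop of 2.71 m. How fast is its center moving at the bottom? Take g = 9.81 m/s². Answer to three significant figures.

With I = (2/3)MR², the ratio k = I/(MR²) is 2/3.
The rolling condition ω = v/R makes the rotational term ½I(v/R)² = ½kMv², so KE_total = ½(1+k)Mv² = (5/6)Mv².
Conserving energy between top and bottom: (5/6)Mv² = (5/6)Mv₀² + Mgh, hence v² = v₀² + 2gh/(1+k).
v = √(5.72² + 2×9.81×2.71/1.667) = √64.62 ≈ 8.04 m/s.

v ≈ 8.04 m/s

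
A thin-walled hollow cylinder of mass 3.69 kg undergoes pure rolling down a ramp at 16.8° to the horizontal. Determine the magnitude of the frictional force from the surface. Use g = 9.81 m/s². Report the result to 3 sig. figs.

With I = MR², the ratio k = I/(MR²) is 1.
Along the incline Mg sinθ − f = Ma, and torque about the center fR = Iα = kMR²(a/R) gives f = kMa.
Combining, a = g sinθ/(1+k) and f = kMa = kMg sinθ/(1+k).
f = 1 × 3.69 × 9.81 × sin16.8° / 2 ≈ 5.23 N.

f ≈ 5.23 N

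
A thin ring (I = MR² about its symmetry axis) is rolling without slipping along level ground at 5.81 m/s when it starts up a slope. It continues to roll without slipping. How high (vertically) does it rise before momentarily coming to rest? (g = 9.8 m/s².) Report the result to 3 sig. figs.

The moment of inertia is MR², giving k ≡ I/(MR²) = 1.
Rolling without slipping gives ω = v/R, so the total kinetic energy is ½Mv² + ½Iω² = ½(1+k)Mv² = Mv².
All of this converts to potential energy at the highest point: Mv₀² = Mgh.
Thus h = (1+k)v₀²/(2g) = 2 × 5.81² / (2 × 9.8) ≈ 3.44 m.

h ≈ 3.44 m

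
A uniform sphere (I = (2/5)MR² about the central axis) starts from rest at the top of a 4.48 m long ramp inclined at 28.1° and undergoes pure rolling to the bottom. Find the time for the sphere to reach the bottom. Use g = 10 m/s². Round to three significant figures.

t ≈ 1.63 s

The moment of inertia is (2/5)MR², giving k ≡ I/(MR²) = 0.4.
Translational: Mg sinθ − f = Ma. Rotational about the CM: fR = Iα = kMRa, so f = kMa.
Hence a = g sinθ/(1+k) = 10×sin28.1°/1.4 = 3.364 m/s².
With constant a from rest, t = √(2L/a) = √(2·4.48/3.364) ≈ 1.63 s.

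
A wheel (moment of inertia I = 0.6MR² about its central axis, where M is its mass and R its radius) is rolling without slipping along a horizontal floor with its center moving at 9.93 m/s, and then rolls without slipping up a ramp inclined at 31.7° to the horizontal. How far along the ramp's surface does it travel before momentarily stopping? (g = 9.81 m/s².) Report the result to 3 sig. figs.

With I = 0.6MR², the ratio k = I/(MR²) is 0.6.
Rolling without slipping gives ω = v/R, so the total kinetic energy is ½Mv² + ½Iω² = ½(1+k)Mv² = (4/5)Mv².
Setting this equal to Mgh gives the vertical rise h = (1+k)v₀²/(2g) = 1.6×9.93²/(2×9.81) = 8.041 m.
Along the incline, d = h/sinθ = 8.041/sin31.7° ≈ 15.3 m.

d ≈ 15.3 m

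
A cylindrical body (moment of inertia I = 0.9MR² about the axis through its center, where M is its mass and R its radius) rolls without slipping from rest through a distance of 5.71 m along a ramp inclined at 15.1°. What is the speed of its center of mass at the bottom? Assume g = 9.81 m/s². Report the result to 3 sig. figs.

v ≈ 3.92 m/s

The moment of inertia is 0.9MR², giving k ≡ I/(MR²) = 0.9.
The rolling condition ω = v/R makes the rotational term ½I(v/R)² = ½kMv², so KE_total = ½(1+k)Mv² = (19/20)Mv².
The vertical drop is h = L sinθ = 5.71 × sin15.1° = 1.487 m.
Setting Mgh = (19/20)Mv² gives v = √(2gh/(1+k)) = √(2·9.81·1.487/1.9) ≈ 3.92 m/s.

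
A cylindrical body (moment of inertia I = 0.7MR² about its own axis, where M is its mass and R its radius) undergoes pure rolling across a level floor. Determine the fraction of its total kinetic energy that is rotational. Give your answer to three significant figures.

fraction ≈ 0.412

For this body I = 0.7MR², i.e. k = I/(MR²) = 0.7.
With ω = v/R, KE_trans = ½Mv² and KE_rot = ½Iω² = ½kMv², so KE_total = ½(1+k)Mv².
The rotational fraction is therefore k/(1+k) = 0.7/1.7 ≈ 0.412.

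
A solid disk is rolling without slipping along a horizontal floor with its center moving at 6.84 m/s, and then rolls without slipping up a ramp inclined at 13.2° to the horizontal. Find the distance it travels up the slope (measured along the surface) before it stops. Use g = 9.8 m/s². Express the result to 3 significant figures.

Here I = (1/2)MR², so the shape factor k = I/(MR²) = 0.5.
The rolling condition ω = v/R makes the rotational term ½I(v/R)² = ½kMv², so KE_total = ½(1+k)Mv² = (3/4)Mv².
Setting this equal to Mgh gives the vertical rise h = (1+k)v₀²/(2g) = 1.5×6.84²/(2×9.8) = 3.581 m.
Along the incline, d = h/sinθ = 3.581/sin13.2° ≈ 15.7 m.

d ≈ 15.7 m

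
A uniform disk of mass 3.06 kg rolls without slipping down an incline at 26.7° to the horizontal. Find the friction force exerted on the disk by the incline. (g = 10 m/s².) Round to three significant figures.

For this body I = (1/2)MR², i.e. k = I/(MR²) = 0.5.
Newton's second law down the slope: Mg sinθ − f = Ma. The torque equation fR = Iα (with α = a/R) gives f = kMa.
Combining, a = g sinθ/(1+k) and f = kMa = kMg sinθ/(1+k).
f = 0.5 × 3.06 × 10 × sin26.7° / 1.5 ≈ 4.58 N.

f ≈ 4.58 N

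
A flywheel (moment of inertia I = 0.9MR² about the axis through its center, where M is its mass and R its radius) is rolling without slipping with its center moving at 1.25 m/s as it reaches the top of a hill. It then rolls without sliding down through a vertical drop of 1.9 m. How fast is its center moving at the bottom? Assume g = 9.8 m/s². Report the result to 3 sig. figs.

v ≈ 4.60 m/s

The moment of inertia is 0.9MR², giving k ≡ I/(MR²) = 0.9.
Since it rolls without slipping, ω = v/R and KE = ½Mv² + ½Iω² = ½(1+k)Mv² = (19/20)Mv².
Conserving energy between top and bottom: (19/20)Mv² = (19/20)Mv₀² + Mgh, hence v² = v₀² + 2gh/(1+k).
v = √(1.25² + 2×9.8×1.9/1.9) = √21.16 ≈ 4.60 m/s.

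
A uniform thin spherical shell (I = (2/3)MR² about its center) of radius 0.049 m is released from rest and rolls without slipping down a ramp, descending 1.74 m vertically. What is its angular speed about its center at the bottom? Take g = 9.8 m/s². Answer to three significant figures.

ω ≈ 92.3 rad/s

For this body I = (2/3)MR², i.e. k = I/(MR²) = 2/3.
Pure rolling means v = ωR; then KE = ½Mv² + ½I(v/R)² = ½(1+k)Mv² = (5/6)Mv².
Energy conservation Mgh = ½(1+k)Mv² gives v = √(2gh/(1+k)) = √(2 × 9.8 × 1.74 / 1.667) = 4.524 m/s.
The angular speed follows from ω = v/R = 4.524/0.049 ≈ 92.3 rad/s.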